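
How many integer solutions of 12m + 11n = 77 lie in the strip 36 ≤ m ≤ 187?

14

gcd(12, 11) = 1  (12 = 1×11 + 1, 11 = 11×1).
Back-substituting, 12×(1) + 11×(-1) = 1.
Scale by 77: particular solution (77, -77); reduce m mod 11: (0, 7).
General solution: m = 0 + 11t, n = 7 - 12t for integer t.
36 ≤ 0 + 11t ≤ 187 gives t ∈ [4, 17], which is 14 values.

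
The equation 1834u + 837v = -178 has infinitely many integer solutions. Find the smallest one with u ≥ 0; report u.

gcd(1834, 837) = 1  (1834 = 2*837 + 160, 837 = 5*160 + 37, 160 = 4*37 + 12, 37 = 3*12 + 1, 12 = 12*1).
1 divides -178, so solutions exist.
Back-substituting, 1834*(-68) + 837*(149) = 1.
Scale by -178/1 = -178: (u₀, v₀) = (12104, -26522).
General solution: u = 12104 + 837t, v = -26522 - 1834t for integer t.
u ≥ 0: smallest is 12104 mod 837 = 386 (at t = -14), with v = -846.

386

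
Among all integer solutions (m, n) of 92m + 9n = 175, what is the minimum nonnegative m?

gcd(92, 9) = 1  (92 = 10·9 + 2, 9 = 4·2 + 1, 2 = 2·1).
1 divides 175, so solutions exist.
Back-substituting, 92·(-4) + 9·(41) = 1.
Scale by 175/1 = 175: (m₀, n₀) = (-700, 7175).
General solution: m = -700 + 9t, n = 7175 - 92t for integer t.
m ≥ 0: smallest is -700 mod 9 = 2 (at t = 78), with n = -1.

2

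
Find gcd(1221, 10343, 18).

gcd(10343, 1221) = 1  (10343 = 8·1221 + 575, 1221 = 2·575 + 71, 575 = 8·71 + 7, 71 = 10·7 + 1, 7 = 7·1).
gcd(1, 18) = 1.

1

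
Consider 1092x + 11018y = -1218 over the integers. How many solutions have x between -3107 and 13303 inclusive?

gcd(11018, 1092) = 14.
By Bézout, 1092×(111) + 11018×(-11) = 14.
Particular solution: (574, -57).
General solution: x = 574 + 787t, y = -57 - 78t for integer t.
-3107 ≤ 574 + 787t ≤ 13303 gives t ∈ [-4, 16], which is 21 values.

21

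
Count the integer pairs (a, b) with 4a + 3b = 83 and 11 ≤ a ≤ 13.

1

gcd(4, 3):
  4 = 1*3 + 1
  3 = 3*1
so gcd(4, 3) = 1.
Back-substitute for Bézout coefficients:
  1 = 4 - 1*3
  ... = 4*(1) + 3*(-1)
Scale by 83: particular solution (83, -83); reduce a mod 3: (2, 25).
General solution: a = 2 + 3t, b = 25 - 4t for integer t.
11 ≤ 2 + 3t ≤ 13 gives t ∈ [3, 3], which is 1 value.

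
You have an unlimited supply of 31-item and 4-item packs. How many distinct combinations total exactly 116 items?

Need nonnegative integers with 31j + 4k = 116.
gcd(31, 4) = 1, and 31·(-1) + 4·(8) = 1.
So (j₀, k₀) = (-116, 928); general j = -116 + 4t, k = 928 - 31t.
j ≥ 0 ⇒ t ≥ 29; k ≥ 0 ⇒ t ≤ 29. That's 1 value of t.

1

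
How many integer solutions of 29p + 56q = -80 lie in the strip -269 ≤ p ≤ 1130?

25

gcd(56, 29) = 1.
By Bézout, 29*(-27) + 56*(14) = 1.
Particular solution: (32, -18).
General solution: p = 32 + 56t, q = -18 - 29t for integer t.
-269 ≤ 32 + 56t ≤ 1130 gives t ∈ [-5, 19], which is 25 values.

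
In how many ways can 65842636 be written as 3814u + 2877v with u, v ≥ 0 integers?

6

gcd(3814, 2877) = 1.
By Bézout, 3814×(-218) + 2877×(289) = 1.
One solution: (715, 21938).
General: u = 715 + 2877t, v = 21938 - 3814t.
u ≥ 0 ⇒ t ≥ 0; v ≥ 0 ⇒ t ≤ 5. So t ∈ [0, 5]: 6 solutions.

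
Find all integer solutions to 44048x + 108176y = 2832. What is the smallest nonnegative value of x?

3092

gcd(108176, 44048) = 16  (108176 = 2*44048 + 20080, 44048 = 2*20080 + 3888, 20080 = 5*3888 + 640, 3888 = 6*640 + 48, 640 = 13*48 + 16, 48 = 3*16).
16 divides 2832, so solutions exist.
Back-substituting, 44048*(-2198) + 108176*(895) = 16.
Scale by 2832/16 = 177: (x₀, y₀) = (-389046, 158415).
General solution: x = -389046 + 6761t, y = 158415 - 2753t for integer t.
x ≥ 0: smallest is -389046 mod 6761 = 3092 (at t = 58), with y = -1259.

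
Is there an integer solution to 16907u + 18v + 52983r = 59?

yes

gcd(16907, 18) = 1.
gcd(1, 52983) = 1.
1 divides 59, so integer solutions exist.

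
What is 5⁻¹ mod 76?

gcd(76, 5) = 1  (76 = 15·5 + 1, 5 = 5·1).
Back-substituting, 5·(-15) + 76·(1) = 1.
So 5·-15 ≡ 1 (mod 76), and -15 mod 76 = 61.

61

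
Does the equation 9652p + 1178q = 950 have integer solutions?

yes

gcd(9652, 1178) = 38  (9652 = 8*1178 + 228, 1178 = 5*228 + 38, 228 = 6*38).
38 divides 950, so integer solutions exist.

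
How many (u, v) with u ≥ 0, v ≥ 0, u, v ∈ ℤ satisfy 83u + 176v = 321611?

22

gcd(176, 83) = 1  (176 = 2·83 + 10, 83 = 8·10 + 3, 10 = 3·3 + 1, 3 = 3·1).
Back-substituting, 83·(-53) + 176·(25) = 1.
Scale by 321611: one solution is (-17045383, 8040275). Reduce u mod 176: (41, 1808).
General: u = 41 + 176t, v = 1808 - 83t.
u ≥ 0 ⇒ t ≥ 0; v ≥ 0 ⇒ t ≤ 21. So t ∈ [0, 21]: 22 solutions.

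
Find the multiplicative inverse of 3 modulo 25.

17

gcd(25, 3):
  25 = 8·3 + 1
  3 = 3·1
so gcd(25, 3) = 1.
Back-substitute for Bézout coefficients:
  1 = 25 - 8·3
  ... = 3·(-8) + 25·(1)
So 3·-8 ≡ 1 (mod 25), and -8 mod 25 = 17.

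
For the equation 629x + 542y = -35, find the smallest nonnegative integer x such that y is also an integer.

gcd(629, 542):
  629 = 1×542 + 87
  542 = 6×87 + 20
  87 = 4×20 + 7
  20 = 2×7 + 6
  7 = 1×6 + 1
  6 = 6×1
so gcd(629, 542) = 1.
1 divides -35, so solutions exist.
Back-substitute for Bézout coefficients:
  1 = 7 - 1×6
  ... = 629×(81) + 542×(-94)
Scale by -35/1 = -35: (x₀, y₀) = (-2835, 3290).
General solution: x = -2835 + 542t, y = 3290 - 629t for integer t.
x ≥ 0: smallest is -2835 mod 542 = 417 (at t = 6), with y = -484.

417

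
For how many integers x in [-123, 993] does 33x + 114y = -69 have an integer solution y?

gcd(114, 33):
  114 = 3*33 + 15
  33 = 2*15 + 3
  15 = 5*3
so gcd(114, 33) = 3.
Back-substitute for Bézout coefficients:
  3 = 33 - 2*15
  ... = 33*(7) + 114*(-2)
Scale by -23: particular solution (-161, 46); reduce x mod 38: (29, -9).
General solution: x = 29 + 38t, y = -9 - 11t for integer t.
-123 ≤ 29 + 38t ≤ 993 gives t ∈ [-4, 25], which is 30 values.

30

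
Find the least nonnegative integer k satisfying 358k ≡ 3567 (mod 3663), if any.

1821

gcd(3663, 358) = 1  (3663 = 10×358 + 83, 358 = 4×83 + 26, 83 = 3×26 + 5, 26 = 5×5 + 1, 5 = 5×1).
1 divides 3567, so solutions exist.
Back-substituting, 358×(706) + 3663×(-69) = 1.
So 358×(706) ≡ 1 (mod 3663); multiply by 3567: k ≡ 2518302 (mod 3663).
Smallest nonnegative: k = 2518302 mod 3663 = 1821.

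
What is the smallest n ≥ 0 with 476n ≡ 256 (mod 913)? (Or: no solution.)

gcd(913, 476) = 1.
1 divides 256, so solutions exist.
By Bézout, 476×(-117) + 913×(61) = 1.
So 476×(-117) ≡ 1 (mod 913); multiply by 256: n ≡ -29952 (mod 913).
Smallest nonnegative: n = -29952 mod 913 = 177.

177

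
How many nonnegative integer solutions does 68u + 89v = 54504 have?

gcd(89, 68):
  89 = 1·68 + 21
  68 = 3·21 + 5
  21 = 4·5 + 1
  5 = 5·1
so gcd(89, 68) = 1.
Back-substitute for Bézout coefficients:
  1 = 21 - 4·5
  ... = 68·(-17) + 89·(13)
Scale by 54504: one solution is (-926568, 708552). Reduce u mod 89: (11, 604).
General: u = 11 + 89t, v = 604 - 68t.
u ≥ 0 ⇒ t ≥ 0; v ≥ 0 ⇒ t ≤ 8. So t ∈ [0, 8]: 9 solutions.

9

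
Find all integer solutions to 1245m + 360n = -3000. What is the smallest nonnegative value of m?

gcd(1245, 360) = 15.
15 divides -3000, so solutions exist.
By Bézout, 1245*(11) + 360*(-38) = 15.
Scale by -3000/15 = -200: (m₀, n₀) = (-2200, 7600).
General solution: m = -2200 + 24t, n = 7600 - 83t for integer t.
m ≥ 0: smallest is -2200 mod 24 = 8 (at t = 92), with n = -36.

8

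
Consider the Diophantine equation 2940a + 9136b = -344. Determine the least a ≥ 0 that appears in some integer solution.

gcd(9136, 2940) = 4.
4 divides -344, so solutions exist.
By Bézout, 2940·(-665) + 9136·(214) = 4.
Scale by -344/4 = -86: (a₀, b₀) = (57190, -18404).
General solution: a = 57190 + 2284t, b = -18404 - 735t for integer t.
a ≥ 0: smallest is 57190 mod 2284 = 90 (at t = -25), with b = -29.

90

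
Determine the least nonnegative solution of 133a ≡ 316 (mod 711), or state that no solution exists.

553

gcd(711, 133):
  711 = 5·133 + 46
  133 = 2·46 + 41
  46 = 1·41 + 5
  41 = 8·5 + 1
  5 = 5·1
so gcd(711, 133) = 1.
1 divides 316, so solutions exist.
Back-substitute for Bézout coefficients:
  1 = 41 - 8·5
  ... = 133·(139) + 711·(-26)
So 133·(139) ≡ 1 (mod 711); multiply by 316: a ≡ 43924 (mod 711).
Smallest nonnegative: a = 43924 mod 711 = 553.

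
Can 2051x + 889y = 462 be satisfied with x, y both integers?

gcd(2051, 889):
  2051 = 2·889 + 273
  889 = 3·273 + 70
  273 = 3·70 + 63
  70 = 1·63 + 7
  63 = 9·7
so gcd(2051, 889) = 7.
7 divides 462, so integer solutions exist.

yes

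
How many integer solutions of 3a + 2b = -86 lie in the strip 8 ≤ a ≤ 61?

27

gcd(3, 2) = 1  (3 = 1×2 + 1, 2 = 2×1).
Back-substituting, 3×(1) + 2×(-1) = 1.
Scale by -86: particular solution (-86, 86); reduce a mod 2: (0, -43).
General solution: a = 0 + 2t, b = -43 - 3t for integer t.
8 ≤ 0 + 2t ≤ 61 gives t ∈ [4, 30], which is 27 values.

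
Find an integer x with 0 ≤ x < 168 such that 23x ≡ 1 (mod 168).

gcd(168, 23):
  168 = 7*23 + 7
  23 = 3*7 + 2
  7 = 3*2 + 1
  2 = 2*1
so gcd(168, 23) = 1.
Back-substitute for Bézout coefficients:
  1 = 7 - 3*2
  ... = 23*(-73) + 168*(10)
So 23*-73 ≡ 1 (mod 168), and -73 mod 168 = 95.

95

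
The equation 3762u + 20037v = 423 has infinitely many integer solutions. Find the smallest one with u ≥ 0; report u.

3052

gcd(20037, 3762):
  20037 = 5×3762 + 1227
  3762 = 3×1227 + 81
  1227 = 15×81 + 12
  81 = 6×12 + 9
  12 = 1×9 + 3
  9 = 3×3
so gcd(20037, 3762) = 3.
3 divides 423, so solutions exist.
Back-substitute for Bézout coefficients:
  3 = 12 - 1×9
  ... = 3762×(-1731) + 20037×(325)
Scale by 423/3 = 141: (u₀, v₀) = (-244071, 45825).
General solution: u = -244071 + 6679t, v = 45825 - 1254t for integer t.
u ≥ 0: smallest is -244071 mod 6679 = 3052 (at t = 37), with v = -573.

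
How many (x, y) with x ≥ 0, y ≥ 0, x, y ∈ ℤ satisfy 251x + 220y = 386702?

7

gcd(251, 220):
  251 = 1*220 + 31
  220 = 7*31 + 3
  31 = 10*3 + 1
  3 = 3*1
so gcd(251, 220) = 1.
Back-substitute for Bézout coefficients:
  1 = 31 - 10*3
  ... = 251*(71) + 220*(-81)
Scale by 386702: one solution is (27455842, -31322862). Reduce x mod 220: (62, 1687).
General: x = 62 + 220t, y = 1687 - 251t.
x ≥ 0 ⇒ t ≥ 0; y ≥ 0 ⇒ t ≤ 6. So t ∈ [0, 6]: 7 solutions.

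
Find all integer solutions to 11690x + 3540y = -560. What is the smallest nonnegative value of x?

gcd(11690, 3540) = 10  (11690 = 3×3540 + 1070, 3540 = 3×1070 + 330, 1070 = 3×330 + 80, 330 = 4×80 + 10, 80 = 8×10).
10 divides -560, so solutions exist.
Back-substituting, 11690×(-43) + 3540×(142) = 10.
Scale by -560/10 = -56: (x₀, y₀) = (2408, -7952).
General solution: x = 2408 + 354t, y = -7952 - 1169t for integer t.
x ≥ 0: smallest is 2408 mod 354 = 284 (at t = -6), with y = -938.

284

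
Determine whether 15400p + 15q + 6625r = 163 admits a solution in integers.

no

gcd(15400, 15) = 5.
gcd(5, 6625) = 5.
5 does not divide 163 (remainder 3), so no integer solutions.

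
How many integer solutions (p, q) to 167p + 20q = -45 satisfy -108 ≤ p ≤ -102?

gcd(167, 20):
  167 = 8·20 + 7
  20 = 2·7 + 6
  7 = 1·6 + 1
  6 = 6·1
so gcd(167, 20) = 1.
Back-substitute for Bézout coefficients:
  1 = 7 - 1·6
  ... = 167·(3) + 20·(-25)
Scale by -45: particular solution (-135, 1125); reduce p mod 20: (5, -44).
General solution: p = 5 + 20t, q = -44 - 167t for integer t.
-108 ≤ 5 + 20t ≤ -102 gives t ∈ [-5, -6], which is 0 values.

0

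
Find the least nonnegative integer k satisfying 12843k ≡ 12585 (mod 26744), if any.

gcd(26744, 12843) = 1.
1 divides 12585, so solutions exist.
By Bézout, 12843*(-12917) + 26744*(6203) = 1.
So 12843*(-12917) ≡ 1 (mod 26744); multiply by 12585: k ≡ -162560445 (mod 26744).
Smallest nonnegative: k = -162560445 mod 26744 = 16331.

16331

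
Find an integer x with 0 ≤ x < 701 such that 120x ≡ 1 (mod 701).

111

gcd(701, 120) = 1.
By Bézout, 120·(111) + 701·(-19) = 1.
So 120·111 ≡ 1 (mod 701), and 111 mod 701 = 111.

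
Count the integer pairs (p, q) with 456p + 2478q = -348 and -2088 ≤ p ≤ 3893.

gcd(2478, 456) = 6  (2478 = 5·456 + 198, 456 = 2·198 + 60, 198 = 3·60 + 18, 60 = 3·18 + 6, 18 = 3·6).
Back-substituting, 456·(125) + 2478·(-23) = 6.
Scale by -58: particular solution (-7250, 1334); reduce p mod 413: (184, -34).
General solution: p = 184 + 413t, q = -34 - 76t for integer t.
-2088 ≤ 184 + 413t ≤ 3893 gives t ∈ [-5, 8], which is 14 values.

14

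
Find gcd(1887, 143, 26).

1

gcd(1887, 143) = 1  (1887 = 13×143 + 28, 143 = 5×28 + 3, 28 = 9×3 + 1, 3 = 3×1).
gcd(1, 26) = 1.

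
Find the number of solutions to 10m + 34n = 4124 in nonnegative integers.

gcd(34, 10) = 2.
By Bézout, 10*(7) + 34*(-2) = 2.
One solution: (1, 121).
General: m = 1 + 17t, n = 121 - 5t.
m ≥ 0 ⇒ t ≥ 0; n ≥ 0 ⇒ t ≤ 24. So t ∈ [0, 24]: 25 solutions.

25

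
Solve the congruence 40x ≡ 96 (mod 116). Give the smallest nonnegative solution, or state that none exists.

14

gcd(116, 40):
  116 = 2×40 + 36
  40 = 1×36 + 4
  36 = 9×4
so gcd(116, 40) = 4.
4 divides 96, so solutions exist.
Back-substitute for Bézout coefficients:
  4 = 40 - 1×36
  ... = 40×(3) + 116×(-1)
So 40×(3) ≡ 4 (mod 116); multiply by 24: x ≡ 72 (mod 29).
Smallest nonnegative: x = 72 mod 29 = 14.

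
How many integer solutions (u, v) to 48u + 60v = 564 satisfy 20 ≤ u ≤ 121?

20

gcd(60, 48) = 12.
By Bézout, 48*(-1) + 60*(1) = 12.
Particular solution: (3, 7).
General solution: u = 3 + 5t, v = 7 - 4t for integer t.
20 ≤ 3 + 5t ≤ 121 gives t ∈ [4, 23], which is 20 values.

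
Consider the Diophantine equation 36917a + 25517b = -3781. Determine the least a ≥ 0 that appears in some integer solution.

1327

gcd(36917, 25517) = 19  (36917 = 1·25517 + 11400, 25517 = 2·11400 + 2717, 11400 = 4·2717 + 532, 2717 = 5·532 + 57, 532 = 9·57 + 19, 57 = 3·19).
19 divides -3781, so solutions exist.
Back-substituting, 36917·(432) + 25517·(-625) = 19.
Scale by -3781/19 = -199: (a₀, b₀) = (-85968, 124375).
General solution: a = -85968 + 1343t, b = 124375 - 1943t for integer t.
a ≥ 0: smallest is -85968 mod 1343 = 1327 (at t = 65), with b = -1920.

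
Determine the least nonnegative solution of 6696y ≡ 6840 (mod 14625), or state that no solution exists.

gcd(14625, 6696):
  14625 = 2·6696 + 1233
  6696 = 5·1233 + 531
  1233 = 2·531 + 171
  531 = 3·171 + 18
  171 = 9·18 + 9
  18 = 2·9
so gcd(14625, 6696) = 9.
9 divides 6840, so solutions exist.
Back-substitute for Bézout coefficients:
  9 = 171 - 9·18
  ... = 6696·(-771) + 14625·(353)
So 6696·(-771) ≡ 9 (mod 14625); multiply by 760: y ≡ -585960 (mod 1625).
Smallest nonnegative: y = -585960 mod 1625 = 665.

665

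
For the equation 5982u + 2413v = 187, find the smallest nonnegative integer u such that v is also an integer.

1597

gcd(5982, 2413):
  5982 = 2×2413 + 1156
  2413 = 2×1156 + 101
  1156 = 11×101 + 45
  101 = 2×45 + 11
  45 = 4×11 + 1
  11 = 11×1
so gcd(5982, 2413) = 1.
1 divides 187, so solutions exist.
Back-substitute for Bézout coefficients:
  1 = 45 - 4×11
  ... = 5982×(215) + 2413×(-533)
Scale by 187/1 = 187: (u₀, v₀) = (40205, -99671).
General solution: u = 40205 + 2413t, v = -99671 - 5982t for integer t.
u ≥ 0: smallest is 40205 mod 2413 = 1597 (at t = -16), with v = -3959.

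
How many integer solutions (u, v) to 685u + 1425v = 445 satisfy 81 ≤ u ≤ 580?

gcd(1425, 685):
  1425 = 2·685 + 55
  685 = 12·55 + 25
  55 = 2·25 + 5
  25 = 5·5
so gcd(1425, 685) = 5.
Back-substitute for Bézout coefficients:
  5 = 55 - 2·25
  ... = 685·(-52) + 1425·(25)
Scale by 89: particular solution (-4628, 2225); reduce u mod 285: (217, -104).
General solution: u = 217 + 285t, v = -104 - 137t for integer t.
81 ≤ 217 + 285t ≤ 580 gives t ∈ [0, 1], which is 2 values.

2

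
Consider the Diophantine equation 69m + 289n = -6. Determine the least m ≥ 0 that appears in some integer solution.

113

gcd(289, 69) = 1.
1 divides -6, so solutions exist.
By Bézout, 69×(-67) + 289×(16) = 1.
Scale by -6/1 = -6: (m₀, n₀) = (402, -96).
General solution: m = 402 + 289t, n = -96 - 69t for integer t.
m ≥ 0: smallest is 402 mod 289 = 113 (at t = -1), with n = -27.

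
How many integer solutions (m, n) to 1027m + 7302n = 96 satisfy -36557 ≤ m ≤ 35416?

9

gcd(7302, 1027) = 1  (7302 = 7×1027 + 113, 1027 = 9×113 + 10, 113 = 11×10 + 3, 10 = 3×3 + 1, 3 = 3×1).
Back-substituting, 1027×(2197) + 7302×(-309) = 1.
Scale by 96: particular solution (210912, -29664); reduce m mod 7302: (6456, -908).
General solution: m = 6456 + 7302t, n = -908 - 1027t for integer t.
-36557 ≤ 6456 + 7302t ≤ 35416 gives t ∈ [-5, 3], which is 9 values.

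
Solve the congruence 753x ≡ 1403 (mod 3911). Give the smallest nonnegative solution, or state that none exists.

1586

gcd(3911, 753) = 1  (3911 = 5×753 + 146, 753 = 5×146 + 23, 146 = 6×23 + 8, 23 = 2×8 + 7, 8 = 1×7 + 1, 7 = 7×1).
1 divides 1403, so solutions exist.
Back-substituting, 753×(-509) + 3911×(98) = 1.
So 753×(-509) ≡ 1 (mod 3911); multiply by 1403: x ≡ -714127 (mod 3911).
Smallest nonnegative: x = -714127 mod 3911 = 1586.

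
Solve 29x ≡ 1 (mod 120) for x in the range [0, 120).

gcd(120, 29) = 1  (120 = 4·29 + 4, 29 = 7·4 + 1, 4 = 4·1).
Back-substituting, 29·(29) + 120·(-7) = 1.
So 29·29 ≡ 1 (mod 120), and 29 mod 120 = 29.

29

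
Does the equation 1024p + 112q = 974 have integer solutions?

no

gcd(1024, 112) = 16  (1024 = 9·112 + 16, 112 = 7·16).
16 does not divide 974 (remainder 14), so no integer solutions.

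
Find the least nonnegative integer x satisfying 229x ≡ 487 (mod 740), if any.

gcd(740, 229) = 1  (740 = 3*229 + 53, 229 = 4*53 + 17, 53 = 3*17 + 2, 17 = 8*2 + 1, 2 = 2*1).
1 divides 487, so solutions exist.
Back-substituting, 229*(349) + 740*(-108) = 1.
So 229*(349) ≡ 1 (mod 740); multiply by 487: x ≡ 169963 (mod 740).
Smallest nonnegative: x = 169963 mod 740 = 503.

503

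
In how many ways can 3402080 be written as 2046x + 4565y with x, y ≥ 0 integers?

4

gcd(4565, 2046):
  4565 = 2×2046 + 473
  2046 = 4×473 + 154
  473 = 3×154 + 11
  154 = 14×11
so gcd(4565, 2046) = 11.
Back-substitute for Bézout coefficients:
  11 = 473 - 3×154
  ... = 2046×(-29) + 4565×(13)
Scale by 309280: one solution is (-8969120, 4020640). Reduce x mod 415: (275, 622).
General: x = 275 + 415t, y = 622 - 186t.
x ≥ 0 ⇒ t ≥ 0; y ≥ 0 ⇒ t ≤ 3. So t ∈ [0, 3]: 4 solutions.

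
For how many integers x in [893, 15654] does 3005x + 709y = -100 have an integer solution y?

21

gcd(3005, 709) = 1.
By Bézout, 3005·(-172) + 709·(729) = 1.
Particular solution: (184, -780).
General solution: x = 184 + 709t, y = -780 - 3005t for integer t.
893 ≤ 184 + 709t ≤ 15654 gives t ∈ [1, 21], which is 21 values.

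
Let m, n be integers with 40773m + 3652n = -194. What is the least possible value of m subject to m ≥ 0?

978

gcd(40773, 3652) = 1  (40773 = 11*3652 + 601, 3652 = 6*601 + 46, 601 = 13*46 + 3, 46 = 15*3 + 1, 3 = 3*1).
1 divides -194, so solutions exist.
Back-substituting, 40773*(-1191) + 3652*(13297) = 1.
Scale by -194/1 = -194: (m₀, n₀) = (231054, -2579618).
General solution: m = 231054 + 3652t, n = -2579618 - 40773t for integer t.
m ≥ 0: smallest is 231054 mod 3652 = 978 (at t = -63), with n = -10919.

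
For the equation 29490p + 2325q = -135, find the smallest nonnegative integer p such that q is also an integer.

16

gcd(29490, 2325):
  29490 = 12×2325 + 1590
  2325 = 1×1590 + 735
  1590 = 2×735 + 120
  735 = 6×120 + 15
  120 = 8×15
so gcd(29490, 2325) = 15.
15 divides -135, so solutions exist.
Back-substitute for Bézout coefficients:
  15 = 735 - 6×120
  ... = 29490×(-19) + 2325×(241)
Scale by -135/15 = -9: (p₀, q₀) = (171, -2169).
General solution: p = 171 + 155t, q = -2169 - 1966t for integer t.
p ≥ 0: smallest is 171 mod 155 = 16 (at t = -1), with q = -203.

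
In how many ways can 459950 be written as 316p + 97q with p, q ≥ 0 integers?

gcd(316, 97) = 1.
By Bézout, 316*(-31) + 97*(101) = 1.
One solution: (65, 4530).
General: p = 65 + 97t, q = 4530 - 316t.
p ≥ 0 ⇒ t ≥ 0; q ≥ 0 ⇒ t ≤ 14. So t ∈ [0, 14]: 15 solutions.

15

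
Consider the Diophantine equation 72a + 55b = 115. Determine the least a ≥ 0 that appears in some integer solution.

gcd(72, 55) = 1.
1 divides 115, so solutions exist.
By Bézout, 72*(13) + 55*(-17) = 1.
Scale by 115/1 = 115: (a₀, b₀) = (1495, -1955).
General solution: a = 1495 + 55t, b = -1955 - 72t for integer t.
a ≥ 0: smallest is 1495 mod 55 = 10 (at t = -27), with b = -11.

10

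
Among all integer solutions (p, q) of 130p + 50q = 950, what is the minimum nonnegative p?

0

gcd(130, 50):
  130 = 2×50 + 30
  50 = 1×30 + 20
  30 = 1×20 + 10
  20 = 2×10
so gcd(130, 50) = 10.
10 divides 950, so solutions exist.
Back-substitute for Bézout coefficients:
  10 = 30 - 1×20
  ... = 130×(2) + 50×(-5)
Scale by 950/10 = 95: (p₀, q₀) = (190, -475).
General solution: p = 190 + 5t, q = -475 - 13t for integer t.
p ≥ 0: smallest is 190 mod 5 = 0 (at t = -38), with q = 19.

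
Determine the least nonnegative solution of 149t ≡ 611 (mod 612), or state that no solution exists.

115

gcd(612, 149):
  612 = 4·149 + 16
  149 = 9·16 + 5
  16 = 3·5 + 1
  5 = 5·1
so gcd(612, 149) = 1.
1 divides 611, so solutions exist.
Back-substitute for Bézout coefficients:
  1 = 16 - 3·5
  ... = 149·(-115) + 612·(28)
So 149·(-115) ≡ 1 (mod 612); multiply by 611: t ≡ -70265 (mod 612).
Smallest nonnegative: t = -70265 mod 612 = 115.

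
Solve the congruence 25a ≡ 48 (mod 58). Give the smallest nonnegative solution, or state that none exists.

46

gcd(58, 25) = 1.
1 divides 48, so solutions exist.
By Bézout, 25·(7) + 58·(-3) = 1.
So 25·(7) ≡ 1 (mod 58); multiply by 48: a ≡ 336 (mod 58).
Smallest nonnegative: a = 336 mod 58 = 46.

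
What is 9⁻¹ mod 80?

9

gcd(80, 9):
  80 = 8·9 + 8
  9 = 1·8 + 1
  8 = 8·1
so gcd(80, 9) = 1.
Back-substitute for Bézout coefficients:
  1 = 9 - 1·8
  ... = 9·(9) + 80·(-1)
So 9·9 ≡ 1 (mod 80), and 9 mod 80 = 9.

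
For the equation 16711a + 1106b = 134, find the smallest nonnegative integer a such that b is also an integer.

970

gcd(16711, 1106) = 1.
1 divides 134, so solutions exist.
By Bézout, 16711·(-521) + 1106·(7872) = 1.
Scale by 134/1 = 134: (a₀, b₀) = (-69814, 1054848).
General solution: a = -69814 + 1106t, b = 1054848 - 16711t for integer t.
a ≥ 0: smallest is -69814 mod 1106 = 970 (at t = 64), with b = -14656.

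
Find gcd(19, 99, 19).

1

gcd(99, 19) = 1  (99 = 5·19 + 4, 19 = 4·4 + 3, 4 = 1·3 + 1, 3 = 3·1).
gcd(1, 19) = 1.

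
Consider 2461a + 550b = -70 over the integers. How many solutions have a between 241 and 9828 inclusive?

gcd(2461, 550) = 1.
By Bézout, 2461·(-59) + 550·(264) = 1.
Particular solution: (280, -1253).
General solution: a = 280 + 550t, b = -1253 - 2461t for integer t.
241 ≤ 280 + 550t ≤ 9828 gives t ∈ [0, 17], which is 18 values.

18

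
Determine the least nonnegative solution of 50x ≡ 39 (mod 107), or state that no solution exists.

gcd(107, 50):
  107 = 2·50 + 7
  50 = 7·7 + 1
  7 = 7·1
so gcd(107, 50) = 1.
1 divides 39, so solutions exist.
Back-substitute for Bézout coefficients:
  1 = 50 - 7·7
  ... = 50·(15) + 107·(-7)
So 50·(15) ≡ 1 (mod 107); multiply by 39: x ≡ 585 (mod 107).
Smallest nonnegative: x = 585 mod 107 = 50.

50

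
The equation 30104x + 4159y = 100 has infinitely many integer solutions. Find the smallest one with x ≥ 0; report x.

1171

gcd(30104, 4159):
  30104 = 7·4159 + 991
  4159 = 4·991 + 195
  991 = 5·195 + 16
  195 = 12·16 + 3
  16 = 5·3 + 1
  3 = 3·1
so gcd(30104, 4159) = 1.
1 divides 100, so solutions exist.
Back-substitute for Bézout coefficients:
  1 = 16 - 5·3
  ... = 30104·(1301) + 4159·(-9417)
Scale by 100/1 = 100: (x₀, y₀) = (130100, -941700).
General solution: x = 130100 + 4159t, y = -941700 - 30104t for integer t.
x ≥ 0: smallest is 130100 mod 4159 = 1171 (at t = -31), with y = -8476.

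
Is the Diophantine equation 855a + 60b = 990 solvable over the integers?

gcd(855, 60) = 15  (855 = 14×60 + 15, 60 = 4×15).
15 divides 990, so integer solutions exist.

yes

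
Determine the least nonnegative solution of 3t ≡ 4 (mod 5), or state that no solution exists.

3

gcd(5, 3):
  5 = 1*3 + 2
  3 = 1*2 + 1
  2 = 2*1
so gcd(5, 3) = 1.
1 divides 4, so solutions exist.
Back-substitute for Bézout coefficients:
  1 = 3 - 1*2
  ... = 3*(2) + 5*(-1)
So 3*(2) ≡ 1 (mod 5); multiply by 4: t ≡ 8 (mod 5).
Smallest nonnegative: t = 8 mod 5 = 3.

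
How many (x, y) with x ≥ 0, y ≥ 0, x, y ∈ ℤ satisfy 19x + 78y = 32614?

gcd(78, 19) = 1.
By Bézout, 19×(37) + 78×(-9) = 1.
One solution: (58, 404).
General: x = 58 + 78t, y = 404 - 19t.
x ≥ 0 ⇒ t ≥ 0; y ≥ 0 ⇒ t ≤ 21. So t ∈ [0, 21]: 22 solutions.

22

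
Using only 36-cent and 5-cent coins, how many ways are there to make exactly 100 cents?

Need nonnegative integers with 36j + 5k = 100.
gcd(36, 5) = 1, and 36·(1) + 5·(-7) = 1.
So (j₀, k₀) = (100, -700); general j = 100 + 5t, k = -700 - 36t.
j ≥ 0 ⇒ t ≥ -20; k ≥ 0 ⇒ t ≤ -20. That's 1 value of t.

1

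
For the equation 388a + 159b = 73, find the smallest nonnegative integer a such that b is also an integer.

gcd(388, 159) = 1  (388 = 2*159 + 70, 159 = 2*70 + 19, 70 = 3*19 + 13, 19 = 1*13 + 6, 13 = 2*6 + 1, 6 = 6*1).
1 divides 73, so solutions exist.
Back-substituting, 388*(25) + 159*(-61) = 1.
Scale by 73/1 = 73: (a₀, b₀) = (1825, -4453).
General solution: a = 1825 + 159t, b = -4453 - 388t for integer t.
a ≥ 0: smallest is 1825 mod 159 = 76 (at t = -11), with b = -185.

76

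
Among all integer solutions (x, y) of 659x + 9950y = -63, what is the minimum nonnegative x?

8893

gcd(9950, 659) = 1.
1 divides -63, so solutions exist.
By Bézout, 659*(4439) + 9950*(-294) = 1.
Scale by -63/1 = -63: (x₀, y₀) = (-279657, 18522).
General solution: x = -279657 + 9950t, y = 18522 - 659t for integer t.
x ≥ 0: smallest is -279657 mod 9950 = 8893 (at t = 29), with y = -589.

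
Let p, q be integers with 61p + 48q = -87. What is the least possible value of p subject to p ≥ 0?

45

gcd(61, 48):
  61 = 1×48 + 13
  48 = 3×13 + 9
  13 = 1×9 + 4
  9 = 2×4 + 1
  4 = 4×1
so gcd(61, 48) = 1.
1 divides -87, so solutions exist.
Back-substitute for Bézout coefficients:
  1 = 9 - 2×4
  ... = 61×(-11) + 48×(14)
Scale by -87/1 = -87: (p₀, q₀) = (957, -1218).
General solution: p = 957 + 48t, q = -1218 - 61t for integer t.
p ≥ 0: smallest is 957 mod 48 = 45 (at t = -19), with q = -59.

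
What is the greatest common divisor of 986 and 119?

17

gcd(986, 119):
  986 = 8×119 + 34
  119 = 3×34 + 17
  34 = 2×17
so gcd(986, 119) = 17.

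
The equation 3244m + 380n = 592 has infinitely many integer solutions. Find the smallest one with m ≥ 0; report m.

83

gcd(3244, 380):
  3244 = 8×380 + 204
  380 = 1×204 + 176
  204 = 1×176 + 28
  176 = 6×28 + 8
  28 = 3×8 + 4
  8 = 2×4
so gcd(3244, 380) = 4.
4 divides 592, so solutions exist.
Back-substitute for Bézout coefficients:
  4 = 28 - 3×8
  ... = 3244×(41) + 380×(-350)
Scale by 592/4 = 148: (m₀, n₀) = (6068, -51800).
General solution: m = 6068 + 95t, n = -51800 - 811t for integer t.
m ≥ 0: smallest is 6068 mod 95 = 83 (at t = -63), with n = -707.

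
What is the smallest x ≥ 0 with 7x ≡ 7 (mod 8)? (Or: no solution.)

1

gcd(8, 7) = 1.
1 divides 7, so solutions exist.
By Bézout, 7×(-1) + 8×(1) = 1.
So 7×(-1) ≡ 1 (mod 8); multiply by 7: x ≡ -7 (mod 8).
Smallest nonnegative: x = -7 mod 8 = 1.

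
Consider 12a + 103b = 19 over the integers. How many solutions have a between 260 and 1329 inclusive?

gcd(103, 12) = 1  (103 = 8×12 + 7, 12 = 1×7 + 5, 7 = 1×5 + 2, 5 = 2×2 + 1, 2 = 2×1).
Back-substituting, 12×(43) + 103×(-5) = 1.
Scale by 19: particular solution (817, -95); reduce a mod 103: (96, -11).
General solution: a = 96 + 103t, b = -11 - 12t for integer t.
260 ≤ 96 + 103t ≤ 1329 gives t ∈ [2, 11], which is 10 values.

10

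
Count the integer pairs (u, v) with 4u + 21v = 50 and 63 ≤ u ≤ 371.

15

gcd(21, 4) = 1  (21 = 5*4 + 1, 4 = 4*1).
Back-substituting, 4*(-5) + 21*(1) = 1.
Scale by 50: particular solution (-250, 50); reduce u mod 21: (2, 2).
General solution: u = 2 + 21t, v = 2 - 4t for integer t.
63 ≤ 2 + 21t ≤ 371 gives t ∈ [3, 17], which is 15 values.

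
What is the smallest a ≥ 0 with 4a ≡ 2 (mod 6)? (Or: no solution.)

2

gcd(6, 4):
  6 = 1·4 + 2
  4 = 2·2
so gcd(6, 4) = 2.
2 divides 2, so solutions exist.
Back-substitute for Bézout coefficients:
  2 = 6 - 1·4
  ... = 4·(-1) + 6·(1)
So 4·(-1) ≡ 2 (mod 6); multiply by 1: a ≡ -1 (mod 3).
Smallest nonnegative: a = -1 mod 3 = 2.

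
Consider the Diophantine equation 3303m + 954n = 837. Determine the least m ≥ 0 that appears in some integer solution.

43

gcd(3303, 954):
  3303 = 3×954 + 441
  954 = 2×441 + 72
  441 = 6×72 + 9
  72 = 8×9
so gcd(3303, 954) = 9.
9 divides 837, so solutions exist.
Back-substitute for Bézout coefficients:
  9 = 441 - 6×72
  ... = 3303×(13) + 954×(-45)
Scale by 837/9 = 93: (m₀, n₀) = (1209, -4185).
General solution: m = 1209 + 106t, n = -4185 - 367t for integer t.
m ≥ 0: smallest is 1209 mod 106 = 43 (at t = -11), with n = -148.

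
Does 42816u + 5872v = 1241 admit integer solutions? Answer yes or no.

gcd(42816, 5872) = 16.
16 does not divide 1241 (remainder 9), so no integer solutions.

no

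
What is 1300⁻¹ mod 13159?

11752

gcd(13159, 1300) = 1.
By Bézout, 1300*(-1407) + 13159*(139) = 1.
So 1300*-1407 ≡ 1 (mod 13159), and -1407 mod 13159 = 11752.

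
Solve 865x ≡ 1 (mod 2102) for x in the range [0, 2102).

gcd(2102, 865) = 1  (2102 = 2·865 + 372, 865 = 2·372 + 121, 372 = 3·121 + 9, 121 = 13·9 + 4, 9 = 2·4 + 1, 4 = 4·1).
Back-substituting, 865·(-469) + 2102·(193) = 1.
So 865·-469 ≡ 1 (mod 2102), and -469 mod 2102 = 1633.

1633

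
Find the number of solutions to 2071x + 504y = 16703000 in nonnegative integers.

gcd(2071, 504):
  2071 = 4×504 + 55
  504 = 9×55 + 9
  55 = 6×9 + 1
  9 = 9×1
so gcd(2071, 504) = 1.
Back-substitute for Bézout coefficients:
  1 = 55 - 6×9
  ... = 2071×(55) + 504×(-226)
Scale by 16703000: one solution is (918665000, -3774878000). Reduce x mod 504: (8, 33108).
General: x = 8 + 504t, y = 33108 - 2071t.
x ≥ 0 ⇒ t ≥ 0; y ≥ 0 ⇒ t ≤ 15. So t ∈ [0, 15]: 16 solutions.

16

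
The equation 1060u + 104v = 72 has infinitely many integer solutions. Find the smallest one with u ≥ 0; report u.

14

gcd(1060, 104):
  1060 = 10×104 + 20
  104 = 5×20 + 4
  20 = 5×4
so gcd(1060, 104) = 4.
4 divides 72, so solutions exist.
Back-substitute for Bézout coefficients:
  4 = 104 - 5×20
  ... = 1060×(-5) + 104×(51)
Scale by 72/4 = 18: (u₀, v₀) = (-90, 918).
General solution: u = -90 + 26t, v = 918 - 265t for integer t.
u ≥ 0: smallest is -90 mod 26 = 14 (at t = 4), with v = -142.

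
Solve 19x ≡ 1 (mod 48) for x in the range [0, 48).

43

gcd(48, 19) = 1.
By Bézout, 19*(-5) + 48*(2) = 1.
So 19*-5 ≡ 1 (mod 48), and -5 mod 48 = 43.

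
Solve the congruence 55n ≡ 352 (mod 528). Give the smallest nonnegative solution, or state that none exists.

gcd(528, 55) = 11.
11 divides 352, so solutions exist.
By Bézout, 55×(-19) + 528×(2) = 11.
So 55×(-19) ≡ 11 (mod 528); multiply by 32: n ≡ -608 (mod 48).
Smallest nonnegative: n = -608 mod 48 = 16.

16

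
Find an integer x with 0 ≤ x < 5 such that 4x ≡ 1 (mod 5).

4

gcd(5, 4) = 1  (5 = 1·4 + 1, 4 = 4·1).
Back-substituting, 4·(-1) + 5·(1) = 1.
So 4·-1 ≡ 1 (mod 5), and -1 mod 5 = 4.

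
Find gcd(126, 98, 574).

gcd(126, 98) = 14.
gcd(14, 574) = 14.

14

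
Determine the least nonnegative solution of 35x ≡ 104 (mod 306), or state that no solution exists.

274

gcd(306, 35) = 1.
1 divides 104, so solutions exist.
By Bézout, 35*(35) + 306*(-4) = 1.
So 35*(35) ≡ 1 (mod 306); multiply by 104: x ≡ 3640 (mod 306).
Smallest nonnegative: x = 3640 mod 306 = 274.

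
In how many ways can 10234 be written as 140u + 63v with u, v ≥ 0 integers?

8

gcd(140, 63) = 7.
By Bézout, 140·(-4) + 63·(9) = 7.
One solution: (2, 158).
General: u = 2 + 9t, v = 158 - 20t.
u ≥ 0 ⇒ t ≥ 0; v ≥ 0 ⇒ t ≤ 7. So t ∈ [0, 7]: 8 solutions.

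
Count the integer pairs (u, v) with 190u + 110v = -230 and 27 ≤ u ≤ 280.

gcd(190, 110):
  190 = 1×110 + 80
  110 = 1×80 + 30
  80 = 2×30 + 20
  30 = 1×20 + 10
  20 = 2×10
so gcd(190, 110) = 10.
Back-substitute for Bézout coefficients:
  10 = 30 - 1×20
  ... = 190×(-4) + 110×(7)
Scale by -23: particular solution (92, -161); reduce u mod 11: (4, -9).
General solution: u = 4 + 11t, v = -9 - 19t for integer t.
27 ≤ 4 + 11t ≤ 280 gives t ∈ [3, 25], which is 23 values.

23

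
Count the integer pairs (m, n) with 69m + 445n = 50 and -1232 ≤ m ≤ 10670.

27

gcd(445, 69):
  445 = 6*69 + 31
  69 = 2*31 + 7
  31 = 4*7 + 3
  7 = 2*3 + 1
  3 = 3*1
so gcd(445, 69) = 1.
Back-substitute for Bézout coefficients:
  1 = 7 - 2*3
  ... = 69*(129) + 445*(-20)
Scale by 50: particular solution (6450, -1000); reduce m mod 445: (220, -34).
General solution: m = 220 + 445t, n = -34 - 69t for integer t.
-1232 ≤ 220 + 445t ≤ 10670 gives t ∈ [-3, 23], which is 27 values.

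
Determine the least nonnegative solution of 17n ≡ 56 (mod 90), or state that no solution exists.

88

gcd(90, 17) = 1  (90 = 5·17 + 5, 17 = 3·5 + 2, 5 = 2·2 + 1, 2 = 2·1).
1 divides 56, so solutions exist.
Back-substituting, 17·(-37) + 90·(7) = 1.
So 17·(-37) ≡ 1 (mod 90); multiply by 56: n ≡ -2072 (mod 90).
Smallest nonnegative: n = -2072 mod 90 = 88.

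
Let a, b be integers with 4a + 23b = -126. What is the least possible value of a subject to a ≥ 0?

3

gcd(23, 4) = 1  (23 = 5·4 + 3, 4 = 1·3 + 1, 3 = 3·1).
1 divides -126, so solutions exist.
Back-substituting, 4·(6) + 23·(-1) = 1.
Scale by -126/1 = -126: (a₀, b₀) = (-756, 126).
General solution: a = -756 + 23t, b = 126 - 4t for integer t.
a ≥ 0: smallest is -756 mod 23 = 3 (at t = 33), with b = -6.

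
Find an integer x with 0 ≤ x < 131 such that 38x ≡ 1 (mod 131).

100

gcd(131, 38):
  131 = 3×38 + 17
  38 = 2×17 + 4
  17 = 4×4 + 1
  4 = 4×1
so gcd(131, 38) = 1.
Back-substitute for Bézout coefficients:
  1 = 17 - 4×4
  ... = 38×(-31) + 131×(9)
So 38×-31 ≡ 1 (mod 131), and -31 mod 131 = 100.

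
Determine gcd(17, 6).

1

gcd(17, 6):
  17 = 2×6 + 5
  6 = 1×5 + 1
  5 = 5×1
so gcd(17, 6) = 1.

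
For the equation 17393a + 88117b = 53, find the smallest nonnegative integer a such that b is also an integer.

10173

gcd(88117, 17393):
  88117 = 5*17393 + 1152
  17393 = 15*1152 + 113
  1152 = 10*113 + 22
  113 = 5*22 + 3
  22 = 7*3 + 1
  3 = 3*1
so gcd(88117, 17393) = 1.
1 divides 53, so solutions exist.
Back-substitute for Bézout coefficients:
  1 = 22 - 7*3
  ... = 17393*(-28072) + 88117*(5541)
Scale by 53/1 = 53: (a₀, b₀) = (-1487816, 293673).
General solution: a = -1487816 + 88117t, b = 293673 - 17393t for integer t.
a ≥ 0: smallest is -1487816 mod 88117 = 10173 (at t = 17), with b = -2008.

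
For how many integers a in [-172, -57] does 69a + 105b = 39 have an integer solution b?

gcd(105, 69):
  105 = 1×69 + 36
  69 = 1×36 + 33
  36 = 1×33 + 3
  33 = 11×3
so gcd(105, 69) = 3.
Back-substitute for Bézout coefficients:
  3 = 36 - 1×33
  ... = 69×(-3) + 105×(2)
Scale by 13: particular solution (-39, 26); reduce a mod 35: (31, -20).
General solution: a = 31 + 35t, b = -20 - 23t for integer t.
-172 ≤ 31 + 35t ≤ -57 gives t ∈ [-5, -3], which is 3 values.

3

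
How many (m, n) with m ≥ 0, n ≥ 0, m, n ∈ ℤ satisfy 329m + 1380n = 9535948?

gcd(1380, 329) = 1  (1380 = 4*329 + 64, 329 = 5*64 + 9, 64 = 7*9 + 1, 9 = 9*1).
Back-substituting, 329*(-151) + 1380*(36) = 1.
Scale by 9535948: one solution is (-1439928148, 343294128). Reduce m mod 1380: (1112, 6645).
General: m = 1112 + 1380t, n = 6645 - 329t.
m ≥ 0 ⇒ t ≥ 0; n ≥ 0 ⇒ t ≤ 20. So t ∈ [0, 20]: 21 solutions.

21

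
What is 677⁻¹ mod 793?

gcd(793, 677) = 1.
By Bézout, 677·(-376) + 793·(321) = 1.
So 677·-376 ≡ 1 (mod 793), and -376 mod 793 = 417.

417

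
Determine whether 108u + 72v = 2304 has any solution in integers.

gcd(108, 72) = 36  (108 = 1·72 + 36, 72 = 2·36).
36 divides 2304, so integer solutions exist.

yes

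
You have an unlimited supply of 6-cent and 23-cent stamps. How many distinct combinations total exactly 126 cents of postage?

1

Need nonnegative integers with 6j + 23k = 126.
gcd(6, 23) = 1, and 6·(4) + 23·(-1) = 1.
So (j₀, k₀) = (504, -126); general j = 504 + 23t, k = -126 - 6t.
j ≥ 0 ⇒ t ≥ -21; k ≥ 0 ⇒ t ≤ -21. That's 1 value of t.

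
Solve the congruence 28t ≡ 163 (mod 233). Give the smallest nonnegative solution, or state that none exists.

114

gcd(233, 28):
  233 = 8×28 + 9
  28 = 3×9 + 1
  9 = 9×1
so gcd(233, 28) = 1.
1 divides 163, so solutions exist.
Back-substitute for Bézout coefficients:
  1 = 28 - 3×9
  ... = 28×(25) + 233×(-3)
So 28×(25) ≡ 1 (mod 233); multiply by 163: t ≡ 4075 (mod 233).
Smallest nonnegative: t = 4075 mod 233 = 114.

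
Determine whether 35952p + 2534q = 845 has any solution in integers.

no

gcd(35952, 2534) = 14.
14 does not divide 845 (remainder 5), so no integer solutions.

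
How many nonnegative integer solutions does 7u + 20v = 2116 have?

gcd(20, 7) = 1  (20 = 2·7 + 6, 7 = 1·6 + 1, 6 = 6·1).
Back-substituting, 7·(3) + 20·(-1) = 1.
Scale by 2116: one solution is (6348, -2116). Reduce u mod 20: (8, 103).
General: u = 8 + 20t, v = 103 - 7t.
u ≥ 0 ⇒ t ≥ 0; v ≥ 0 ⇒ t ≤ 14. So t ∈ [0, 14]: 15 solutions.

15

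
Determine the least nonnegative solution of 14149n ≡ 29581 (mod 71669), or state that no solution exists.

57625

gcd(71669, 14149):
  71669 = 5×14149 + 924
  14149 = 15×924 + 289
  924 = 3×289 + 57
  289 = 5×57 + 4
  57 = 14×4 + 1
  4 = 4×1
so gcd(71669, 14149) = 1.
1 divides 29581, so solutions exist.
Back-substitute for Bézout coefficients:
  1 = 57 - 14×4
  ... = 14149×(-17607) + 71669×(3476)
So 14149×(-17607) ≡ 1 (mod 71669); multiply by 29581: n ≡ -520832667 (mod 71669).
Smallest nonnegative: n = -520832667 mod 71669 = 57625.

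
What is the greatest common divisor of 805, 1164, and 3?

gcd(1164, 805):
  1164 = 1·805 + 359
  805 = 2·359 + 87
  359 = 4·87 + 11
  87 = 7·11 + 10
  11 = 1·10 + 1
  10 = 10·1
so gcd(1164, 805) = 1.
gcd(1, 3) = 1.

1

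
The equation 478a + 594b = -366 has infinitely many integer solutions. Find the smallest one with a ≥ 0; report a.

gcd(594, 478):
  594 = 1×478 + 116
  478 = 4×116 + 14
  116 = 8×14 + 4
  14 = 3×4 + 2
  4 = 2×2
so gcd(594, 478) = 2.
2 divides -366, so solutions exist.
Back-substitute for Bézout coefficients:
  2 = 14 - 3×4
  ... = 478×(128) + 594×(-103)
Scale by -366/2 = -183: (a₀, b₀) = (-23424, 18849).
General solution: a = -23424 + 297t, b = 18849 - 239t for integer t.
a ≥ 0: smallest is -23424 mod 297 = 39 (at t = 79), with b = -32.

39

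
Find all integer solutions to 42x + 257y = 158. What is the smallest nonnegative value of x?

16

gcd(257, 42):
  257 = 6·42 + 5
  42 = 8·5 + 2
  5 = 2·2 + 1
  2 = 2·1
so gcd(257, 42) = 1.
1 divides 158, so solutions exist.
Back-substitute for Bézout coefficients:
  1 = 5 - 2·2
  ... = 42·(-104) + 257·(17)
Scale by 158/1 = 158: (x₀, y₀) = (-16432, 2686).
General solution: x = -16432 + 257t, y = 2686 - 42t for integer t.
x ≥ 0: smallest is -16432 mod 257 = 16 (at t = 64), with y = -2.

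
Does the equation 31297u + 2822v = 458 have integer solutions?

gcd(31297, 2822) = 17.
17 does not divide 458 (remainder 16), so no integer solutions.

no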